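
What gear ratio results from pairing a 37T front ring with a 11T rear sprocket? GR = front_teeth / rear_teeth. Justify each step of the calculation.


GR = front_teeth / rear_teeth
GR = 37 / 11
GR = 3.3636

3.3636


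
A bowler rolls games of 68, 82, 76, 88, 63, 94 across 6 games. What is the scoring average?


Average = sum / n
Sum = 471
Average = 471 / 6 = 78.5

78.5


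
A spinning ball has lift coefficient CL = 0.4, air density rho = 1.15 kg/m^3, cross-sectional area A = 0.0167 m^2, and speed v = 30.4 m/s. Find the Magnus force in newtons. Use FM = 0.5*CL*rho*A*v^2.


FM = 0.5 * CL * rho * A * v^2
FM = 0.5 * 0.4 * 1.15 * 0.0167 * 30.4^2
v^2 = 924.16
FM = 0.5 * 0.4 * 1.15 * 0.0167 * 924.16 = 3.5497 N

3.5497 N


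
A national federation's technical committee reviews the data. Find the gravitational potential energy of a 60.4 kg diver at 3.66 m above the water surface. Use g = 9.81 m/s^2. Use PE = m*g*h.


PE = m * g * h
PE = 60.4 * 9.81 * 3.66
PE = 592.524 * 3.66 = 2168.6378 J

2168.6378 J


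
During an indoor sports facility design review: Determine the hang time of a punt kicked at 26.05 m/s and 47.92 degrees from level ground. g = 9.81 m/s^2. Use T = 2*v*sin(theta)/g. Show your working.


T = 2*v*sin(theta)/g
sin(theta) = sin(47.92 deg) = 0.7422
T = 2*26.05*0.7422 / 9.81
T = 38.6691 / 9.81 = 3.9418 s

3.9418 s


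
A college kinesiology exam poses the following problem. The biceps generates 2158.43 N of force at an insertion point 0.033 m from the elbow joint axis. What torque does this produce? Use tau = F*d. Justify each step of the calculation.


tau = F * d
tau = 2158.43 * 0.033
tau = 71.2282 N*m

71.2282 N*m


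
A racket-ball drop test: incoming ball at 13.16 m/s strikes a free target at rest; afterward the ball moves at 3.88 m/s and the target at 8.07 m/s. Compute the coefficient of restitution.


e = (v2_after - v1_after) / (v1_before - v2_before)
Numerator = 8.07 - 3.88 = 4.19
Denominator = 13.16 - 0 = 13.16
e = 4.19 / 13.16 = 0.3184

0.3184


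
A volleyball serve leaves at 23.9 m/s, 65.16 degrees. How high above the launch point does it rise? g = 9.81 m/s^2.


H = (v*sin(theta))^2 / (2*g)
vy = v*sin(theta) = 23.9 * sin(65.16 deg) = 21.6889 m/s
H = vy^2 / (2*g) = 470.4074 / (2*9.81)
H = 470.4074 / 19.62 = 23.9759 m

23.9759 m


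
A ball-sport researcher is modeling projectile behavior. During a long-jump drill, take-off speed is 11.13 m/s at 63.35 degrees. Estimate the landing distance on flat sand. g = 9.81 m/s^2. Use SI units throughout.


R = v^2 * sin(2*theta) / g
Convert angle to radians: theta = 63.35 deg = 1.1057 rad
sin(2*theta) = sin(2.2113) = 0.8018
R = 11.13^2 * 0.8018 / 9.81
R = 123.8769 * 0.8018 / 9.81 = 10.1245 m

10.1245 m


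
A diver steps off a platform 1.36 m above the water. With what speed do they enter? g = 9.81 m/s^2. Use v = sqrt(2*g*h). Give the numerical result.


v = sqrt(2 * g * h)
v = sqrt(2 * 9.81 * 1.36)
v = sqrt(26.6832) = 5.1656 m/s

5.1656 m/s


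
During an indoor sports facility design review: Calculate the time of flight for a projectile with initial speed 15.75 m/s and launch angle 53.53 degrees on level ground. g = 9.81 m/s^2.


T = 2*v*sin(theta)/g
sin(theta) = sin(53.53 deg) = 0.8042
T = 2*15.75*0.8042 / 9.81
T = 25.3313 / 9.81 = 2.5822 s

2.5822 s


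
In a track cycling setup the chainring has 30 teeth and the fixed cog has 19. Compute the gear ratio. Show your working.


GR = front_teeth / rear_teeth
GR = 30 / 19
GR = 1.5789

1.5789


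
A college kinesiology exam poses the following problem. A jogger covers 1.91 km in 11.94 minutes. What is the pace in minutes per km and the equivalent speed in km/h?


Pace = time / distance = 11.94 min / 1.91 km = 6.2513 min/km
Speed = distance / time_in_hours = 1.91 / 0.199 hr
Speed = 9.598 km/h

6.2513 min/km, 9.598 km/h


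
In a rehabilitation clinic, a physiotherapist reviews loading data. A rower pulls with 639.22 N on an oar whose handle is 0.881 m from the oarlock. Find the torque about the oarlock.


tau = F * d
tau = 639.22 * 0.881
tau = 563.1528 N*m

563.1528 N*m


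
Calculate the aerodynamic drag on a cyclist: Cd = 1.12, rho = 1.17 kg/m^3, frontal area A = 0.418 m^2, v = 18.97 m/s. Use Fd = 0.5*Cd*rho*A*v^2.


Fd = 0.5 * Cd * rho * A * v^2
Fd = 0.5 * 1.12 * 1.17 * 0.418 * 18.97^2
v^2 = 359.8609
Fd = 0.5 * 1.12 * 1.17 * 0.418 * 359.8609 = 98.5564 N

98.5564 N


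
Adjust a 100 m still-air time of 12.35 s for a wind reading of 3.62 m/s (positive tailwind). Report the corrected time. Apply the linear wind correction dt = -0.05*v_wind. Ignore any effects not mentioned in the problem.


dt = -0.05 * v_wind = -0.05 * 3.62 = -0.181 s
t_corrected = t_still + dt = 12.35 + (-0.181)
t_corrected = 12.169 s

12.169 s


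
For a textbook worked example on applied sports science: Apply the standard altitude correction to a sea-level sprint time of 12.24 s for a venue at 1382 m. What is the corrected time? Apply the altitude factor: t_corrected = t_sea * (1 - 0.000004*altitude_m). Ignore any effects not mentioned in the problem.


Correction factor = 1 - 0.000004 * 1382 = 0.994472
t_corrected = t_sea * factor = 12.24 * 0.994472
t_corrected = 12.1723 s

12.1723 s


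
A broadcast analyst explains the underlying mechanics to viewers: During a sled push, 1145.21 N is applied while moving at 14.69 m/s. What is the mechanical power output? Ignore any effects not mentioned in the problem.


P = F * v
P = 1145.21 * 14.69
P = 16823.1349 W

16823.1349 W


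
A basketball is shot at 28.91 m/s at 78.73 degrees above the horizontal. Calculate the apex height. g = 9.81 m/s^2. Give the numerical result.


H = (v*sin(theta))^2 / (2*g)
vy = v*sin(theta) = 28.91 * sin(78.73 deg) = 28.3525 m/s
H = vy^2 / (2*g) = 803.8661 / (2*9.81)
H = 803.8661 / 19.62 = 40.9718 m

40.9718 m


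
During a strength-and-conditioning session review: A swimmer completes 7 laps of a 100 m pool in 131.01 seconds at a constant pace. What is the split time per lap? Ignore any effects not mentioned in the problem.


Split time = total_time / n_laps = 131.01 / 7
Split time = 18.7157 s per lap

18.7157 s


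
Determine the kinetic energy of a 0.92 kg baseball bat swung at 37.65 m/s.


KE = 0.5 * m * v^2
KE = 0.5 * 0.92 * 37.65^2
KE = 0.5 * 0.92 * 1417.5225 = 652.0603 J

652.0603 J


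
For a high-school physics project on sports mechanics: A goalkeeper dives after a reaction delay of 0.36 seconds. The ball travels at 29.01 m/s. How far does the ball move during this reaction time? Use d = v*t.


d = v * t
d = 29.01 * 0.36
d = 10.4436 m

10.4436 m


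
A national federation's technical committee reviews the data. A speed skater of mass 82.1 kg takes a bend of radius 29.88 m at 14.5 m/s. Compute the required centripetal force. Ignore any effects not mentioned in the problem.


Fc = m * v^2 / r
v^2 = 14.5^2 = 210.25
Fc = 82.1 * 210.25 / 29.88
Fc = 17261.525 / 29.88 = 577.6949 N

577.6949 N


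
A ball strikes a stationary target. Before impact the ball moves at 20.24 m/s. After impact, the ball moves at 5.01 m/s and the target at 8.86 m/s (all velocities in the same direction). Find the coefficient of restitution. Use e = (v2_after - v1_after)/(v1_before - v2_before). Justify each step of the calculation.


e = (v2_after - v1_after) / (v1_before - v2_before)
Numerator = 8.86 - 5.01 = 3.85
Denominator = 20.24 - 0 = 20.24
e = 3.85 / 20.24 = 0.1902

0.1902


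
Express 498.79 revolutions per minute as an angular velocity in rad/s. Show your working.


omega = RPM * 2 * pi / 60
omega = 498.79 * 2 * 3.14159 / 60
omega = 3133.99 / 60 = 52.2332 rad/s

52.2332 rad/s


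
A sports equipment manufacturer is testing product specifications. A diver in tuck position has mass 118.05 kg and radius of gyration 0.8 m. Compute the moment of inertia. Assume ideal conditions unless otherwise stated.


I = m * k^2
I = 118.05 * 0.8^2
I = 118.05 * 0.64 = 75.552 kg*m^2

75.552 kg*m^2


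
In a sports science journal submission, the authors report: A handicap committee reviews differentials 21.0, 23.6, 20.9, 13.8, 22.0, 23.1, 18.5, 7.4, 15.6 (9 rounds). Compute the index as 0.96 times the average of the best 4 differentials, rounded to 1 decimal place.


All differentials: 21.0, 23.6, 20.9, 13.8, 22.0, 23.1, 18.5, 7.4, 15.6
Sorted: 7.4, 13.8, 15.6, 18.5, 20.9, 21.0, 22.0, 23.1, 23.6
Best 4: 7.4, 13.8, 15.6, 18.5
Average of best = 55.3 / 4 = 13.825
Raw index = 13.825 * 0.96 = 13.272
Handicap index = round(13.272, 1) = 13.3

13.3


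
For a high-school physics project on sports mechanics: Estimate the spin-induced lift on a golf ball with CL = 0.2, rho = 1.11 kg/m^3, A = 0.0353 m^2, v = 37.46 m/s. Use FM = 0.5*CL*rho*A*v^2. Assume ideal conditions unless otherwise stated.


FM = 0.5 * CL * rho * A * v^2
FM = 0.5 * 0.2 * 1.11 * 0.0353 * 37.46^2
v^2 = 1403.2516
FM = 0.5 * 0.2 * 1.11 * 0.0353 * 1403.2516 = 5.4984 N

5.4984 N


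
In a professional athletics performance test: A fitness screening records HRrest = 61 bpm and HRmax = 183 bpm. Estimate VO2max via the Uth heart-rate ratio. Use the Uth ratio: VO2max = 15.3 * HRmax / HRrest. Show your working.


VO2max = 15.3 * HRmax / HRrest
VO2max = 15.3 * 183 / 61
VO2max = 2799.9 / 61 = 45.9 mL/kg/min

45.9 mL/kg/min


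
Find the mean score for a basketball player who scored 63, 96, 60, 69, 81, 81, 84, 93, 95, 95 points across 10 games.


Average = sum / n
Sum = 817
Average = 817 / 10 = 81.7

81.7


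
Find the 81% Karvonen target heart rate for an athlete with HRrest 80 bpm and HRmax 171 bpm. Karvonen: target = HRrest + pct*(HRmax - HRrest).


Target = HRrest + pct*(HRmax - HRrest)
Heart rate reserve = HRmax - HRrest = 171 - 80 = 91 bpm
Fraction = 81% = 0.81
Target = 80 + 0.81 * 91
Target = 80 + 73.71 = 153.71 bpm

153.71 bpm


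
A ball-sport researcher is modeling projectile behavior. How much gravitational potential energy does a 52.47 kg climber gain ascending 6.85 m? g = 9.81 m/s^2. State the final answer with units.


PE = m * g * h
PE = 52.47 * 9.81 * 6.85
PE = 514.7307 * 6.85 = 3525.9053 J

3525.9053 J


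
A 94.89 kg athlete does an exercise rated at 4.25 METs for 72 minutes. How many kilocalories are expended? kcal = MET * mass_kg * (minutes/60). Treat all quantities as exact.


kcal = MET * mass * time_hr
Convert time: 72 min = 1.2 hr
kcal = 4.25 * 94.89 * 1.2
kcal = 483.939 kcal

483.939 kcal


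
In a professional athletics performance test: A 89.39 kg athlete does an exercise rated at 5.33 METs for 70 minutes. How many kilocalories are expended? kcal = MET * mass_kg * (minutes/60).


kcal = MET * mass * time_hr
Convert time: 70 min = 1.1667 hr
kcal = 5.33 * 89.39 * 1.1667
kcal = 555.8568 kcal

555.8568 kcal


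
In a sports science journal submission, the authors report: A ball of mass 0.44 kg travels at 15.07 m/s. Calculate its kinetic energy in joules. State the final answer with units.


KE = 0.5 * m * v^2
KE = 0.5 * 0.44 * 15.07^2
KE = 0.5 * 0.44 * 227.1049 = 49.9631 J

49.9631 J


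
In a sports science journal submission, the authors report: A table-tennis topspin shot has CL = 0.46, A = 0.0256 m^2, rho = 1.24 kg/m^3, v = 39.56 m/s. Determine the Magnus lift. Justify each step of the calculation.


FM = 0.5 * CL * rho * A * v^2
FM = 0.5 * 0.46 * 1.24 * 0.0256 * 39.56^2
v^2 = 1564.9936
FM = 0.5 * 0.46 * 1.24 * 0.0256 * 1564.9936 = 11.4262 N

11.4262 N


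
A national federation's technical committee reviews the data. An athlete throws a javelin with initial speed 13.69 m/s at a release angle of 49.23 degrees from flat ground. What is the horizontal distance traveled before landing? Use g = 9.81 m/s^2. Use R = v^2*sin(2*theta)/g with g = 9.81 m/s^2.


R = v^2 * sin(2*theta) / g
Convert angle to radians: theta = 49.23 deg = 0.8592 rad
sin(2*theta) = sin(1.7185) = 0.9891
R = 13.69^2 * 0.9891 / 9.81
R = 187.4161 * 0.9891 / 9.81 = 18.8967 m

18.8967 m


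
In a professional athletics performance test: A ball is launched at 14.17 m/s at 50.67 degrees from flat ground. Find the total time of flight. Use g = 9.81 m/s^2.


T = 2*v*sin(theta)/g
sin(theta) = sin(50.67 deg) = 0.7735
T = 2*14.17*0.7735 / 9.81
T = 21.9212 / 9.81 = 2.2346 s

2.2346 s


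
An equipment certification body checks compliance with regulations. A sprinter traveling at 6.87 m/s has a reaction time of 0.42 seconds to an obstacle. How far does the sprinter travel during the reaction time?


d = v * t
d = 6.87 * 0.42
d = 2.8854 m

2.8854 m


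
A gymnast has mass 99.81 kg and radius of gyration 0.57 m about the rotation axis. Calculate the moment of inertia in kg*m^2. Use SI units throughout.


I = m * k^2
I = 99.81 * 0.57^2
I = 99.81 * 0.3249 = 32.4283 kg*m^2

32.4283 kg*m^2


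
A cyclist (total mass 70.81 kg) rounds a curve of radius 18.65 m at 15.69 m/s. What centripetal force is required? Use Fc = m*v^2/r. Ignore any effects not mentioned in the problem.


Fc = m * v^2 / r
v^2 = 15.69^2 = 246.1761
Fc = 70.81 * 246.1761 / 18.65
Fc = 17431.7296 / 18.65 = 934.6772 N

934.6772 N


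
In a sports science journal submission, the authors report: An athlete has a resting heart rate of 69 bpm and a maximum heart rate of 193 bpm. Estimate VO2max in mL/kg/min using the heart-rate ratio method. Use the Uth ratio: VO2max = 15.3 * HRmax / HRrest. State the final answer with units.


VO2max = 15.3 * HRmax / HRrest
VO2max = 15.3 * 193 / 69
VO2max = 2952.9 / 69 = 42.7957 mL/kg/min

42.7957 mL/kg/min


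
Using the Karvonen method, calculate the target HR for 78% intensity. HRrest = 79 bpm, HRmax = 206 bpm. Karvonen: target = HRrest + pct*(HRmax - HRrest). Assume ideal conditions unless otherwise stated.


Target = HRrest + pct*(HRmax - HRrest)
Heart rate reserve = HRmax - HRrest = 206 - 79 = 127 bpm
Fraction = 78% = 0.78
Target = 79 + 0.78 * 127
Target = 79 + 99.06 = 178.06 bpm

178.06 bpm


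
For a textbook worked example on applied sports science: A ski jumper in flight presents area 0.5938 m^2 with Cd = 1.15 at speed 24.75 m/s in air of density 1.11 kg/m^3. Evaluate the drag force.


Fd = 0.5 * Cd * rho * A * v^2
Fd = 0.5 * 1.15 * 1.11 * 0.5938 * 24.75^2
v^2 = 612.5625
Fd = 0.5 * 1.15 * 1.11 * 0.5938 * 612.5625 = 232.1568 N

232.1568 N


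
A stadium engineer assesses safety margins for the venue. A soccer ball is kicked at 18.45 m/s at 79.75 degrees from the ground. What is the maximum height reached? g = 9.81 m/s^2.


H = (v*sin(theta))^2 / (2*g)
vy = v*sin(theta) = 18.45 * sin(79.75 deg) = 18.1556 m/s
H = vy^2 / (2*g) = 329.624 / (2*9.81)
H = 329.624 / 19.62 = 16.8004 m

16.8004 m


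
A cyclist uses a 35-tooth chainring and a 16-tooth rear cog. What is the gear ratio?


GR = front_teeth / rear_teeth
GR = 35 / 16
GR = 2.1875

2.1875


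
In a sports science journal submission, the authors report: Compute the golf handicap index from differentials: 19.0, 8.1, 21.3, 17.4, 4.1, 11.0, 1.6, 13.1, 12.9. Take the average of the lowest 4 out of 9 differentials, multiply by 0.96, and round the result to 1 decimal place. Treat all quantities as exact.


All differentials: 19.0, 8.1, 21.3, 17.4, 4.1, 11.0, 1.6, 13.1, 12.9
Sorted: 1.6, 4.1, 8.1, 11.0, 12.9, 13.1, 17.4, 19.0, 21.3
Best 4: 1.6, 4.1, 8.1, 11.0
Average of best = 24.8 / 4 = 6.2
Raw index = 6.2 * 0.96 = 5.952
Handicap index = round(5.952, 1) = 6.0

6.0


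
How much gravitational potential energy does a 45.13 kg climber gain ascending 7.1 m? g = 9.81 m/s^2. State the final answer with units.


PE = m * g * h
PE = 45.13 * 9.81 * 7.1
PE = 442.7253 * 7.1 = 3143.3496 J

3143.3496 J


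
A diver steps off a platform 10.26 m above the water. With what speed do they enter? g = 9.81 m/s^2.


v = sqrt(2 * g * h)
v = sqrt(2 * 9.81 * 10.26)
v = sqrt(201.3012) = 14.1881 m/s

14.1881 m/s


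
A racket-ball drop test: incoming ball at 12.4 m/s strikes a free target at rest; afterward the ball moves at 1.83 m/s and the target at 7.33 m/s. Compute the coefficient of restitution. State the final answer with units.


e = (v2_after - v1_after) / (v1_before - v2_before)
Numerator = 7.33 - 1.83 = 5.5
Denominator = 12.4 - 0 = 12.4
e = 5.5 / 12.4 = 0.4435

0.4435


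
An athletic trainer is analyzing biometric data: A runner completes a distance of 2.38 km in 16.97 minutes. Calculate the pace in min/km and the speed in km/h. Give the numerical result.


Pace = time / distance = 16.97 min / 2.38 km = 7.1303 min/km
Speed = distance / time_in_hours = 2.38 / 0.2828 hr
Speed = 8.4148 km/h

7.1303 min/km, 8.4148 km/h


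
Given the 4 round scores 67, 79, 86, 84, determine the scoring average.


Average = sum / n
Sum = 316
Average = 316 / 4 = 79

79


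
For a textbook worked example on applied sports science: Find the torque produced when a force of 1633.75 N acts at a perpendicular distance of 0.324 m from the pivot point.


tau = F * d
tau = 1633.75 * 0.324
tau = 529.335 N*m

529.335 N*m


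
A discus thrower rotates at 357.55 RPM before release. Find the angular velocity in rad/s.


omega = RPM * 2 * pi / 60
omega = 357.55 * 2 * 3.14159 / 60
omega = 2246.5529 / 60 = 37.4425 rad/s

37.4425 rad/s


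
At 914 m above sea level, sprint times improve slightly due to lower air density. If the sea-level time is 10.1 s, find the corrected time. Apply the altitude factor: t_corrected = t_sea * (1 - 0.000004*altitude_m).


Correction factor = 1 - 0.000004 * 914 = 0.996344
t_corrected = t_sea * factor = 10.1 * 0.996344
t_corrected = 10.0631 s

10.0631 s


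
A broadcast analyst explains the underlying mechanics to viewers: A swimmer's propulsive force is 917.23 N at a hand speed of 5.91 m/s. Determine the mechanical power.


P = F * v
P = 917.23 * 5.91
P = 5420.8293 W

5420.8293 W


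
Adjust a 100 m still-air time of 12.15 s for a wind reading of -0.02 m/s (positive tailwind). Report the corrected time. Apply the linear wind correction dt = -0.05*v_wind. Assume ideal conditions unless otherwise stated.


dt = -0.05 * v_wind = -0.05 * -0.02 = 0.001 s
t_corrected = t_still + dt = 12.15 + (0.001)
t_corrected = 12.151 s

12.151 s


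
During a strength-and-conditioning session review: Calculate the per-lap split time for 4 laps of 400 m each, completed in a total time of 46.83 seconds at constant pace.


Split time = total_time / n_laps = 46.83 / 4
Split time = 11.7075 s per lap

11.7075 s


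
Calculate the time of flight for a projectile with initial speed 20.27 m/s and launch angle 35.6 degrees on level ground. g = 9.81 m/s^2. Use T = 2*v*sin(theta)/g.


T = 2*v*sin(theta)/g
sin(theta) = sin(35.6 deg) = 0.5821
T = 2*20.27*0.5821 / 9.81
T = 23.5993 / 9.81 = 2.4056 s

2.4056 s


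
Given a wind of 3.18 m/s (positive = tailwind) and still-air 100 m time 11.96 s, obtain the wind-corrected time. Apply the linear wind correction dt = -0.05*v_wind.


dt = -0.05 * v_wind = -0.05 * 3.18 = -0.159 s
t_corrected = t_still + dt = 11.96 + (-0.159)
t_corrected = 11.801 s

11.801 s


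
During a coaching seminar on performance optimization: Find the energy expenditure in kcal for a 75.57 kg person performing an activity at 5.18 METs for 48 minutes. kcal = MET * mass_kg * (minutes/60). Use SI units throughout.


kcal = MET * mass * time_hr
Convert time: 48 min = 0.8 hr
kcal = 5.18 * 75.57 * 0.8
kcal = 313.1621 kcal

313.1621 kcal


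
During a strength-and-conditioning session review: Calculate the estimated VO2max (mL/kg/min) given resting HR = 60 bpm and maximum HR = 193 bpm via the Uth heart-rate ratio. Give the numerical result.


VO2max = 15.3 * HRmax / HRrest
VO2max = 15.3 * 193 / 60
VO2max = 2952.9 / 60 = 49.215 mL/kg/min

49.215 mL/kg/min


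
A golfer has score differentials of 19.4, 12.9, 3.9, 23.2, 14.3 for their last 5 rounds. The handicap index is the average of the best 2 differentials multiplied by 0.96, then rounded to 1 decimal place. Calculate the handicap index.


All differentials: 19.4, 12.9, 3.9, 23.2, 14.3
Sorted: 3.9, 12.9, 14.3, 19.4, 23.2
Best 2: 3.9, 12.9
Average of best = 16.8 / 2 = 8.4
Raw index = 8.4 * 0.96 = 8.064
Handicap index = round(8.064, 1) = 8.1

8.1


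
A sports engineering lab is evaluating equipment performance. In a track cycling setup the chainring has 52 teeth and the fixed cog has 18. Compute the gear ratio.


GR = front_teeth / rear_teeth
GR = 52 / 18
GR = 2.8889

2.8889


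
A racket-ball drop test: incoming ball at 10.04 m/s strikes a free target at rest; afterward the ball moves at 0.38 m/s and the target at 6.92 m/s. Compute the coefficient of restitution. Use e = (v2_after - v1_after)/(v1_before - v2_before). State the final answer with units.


e = (v2_after - v1_after) / (v1_before - v2_before)
Numerator = 6.92 - 0.38 = 6.54
Denominator = 10.04 - 0 = 10.04
e = 6.54 / 10.04 = 0.6514

0.6514


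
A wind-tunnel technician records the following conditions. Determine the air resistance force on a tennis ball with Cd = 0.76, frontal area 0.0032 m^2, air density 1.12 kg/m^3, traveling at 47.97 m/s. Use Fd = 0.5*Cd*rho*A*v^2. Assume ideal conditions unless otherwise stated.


Fd = 0.5 * Cd * rho * A * v^2
Fd = 0.5 * 0.76 * 1.12 * 0.0032 * 47.97^2
v^2 = 2301.1209
Fd = 0.5 * 0.76 * 1.12 * 0.0032 * 2301.1209 = 3.1339 N

3.1339 N


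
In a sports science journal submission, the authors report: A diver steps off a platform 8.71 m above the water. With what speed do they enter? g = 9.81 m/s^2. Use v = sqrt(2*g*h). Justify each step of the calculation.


v = sqrt(2 * g * h)
v = sqrt(2 * 9.81 * 8.71)
v = sqrt(170.8902) = 13.0725 m/s

13.0725 m/s


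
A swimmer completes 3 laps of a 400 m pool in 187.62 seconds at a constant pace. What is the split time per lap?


Split time = total_time / n_laps = 187.62 / 3
Split time = 62.54 s per lap

62.54 s


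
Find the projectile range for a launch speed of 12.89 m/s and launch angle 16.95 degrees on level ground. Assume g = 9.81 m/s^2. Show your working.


R = v^2 * sin(2*theta) / g
Convert angle to radians: theta = 16.95 deg = 0.2958 rad
sin(2*theta) = sin(0.5917) = 0.5577
R = 12.89^2 * 0.5577 / 9.81
R = 166.1521 * 0.5577 / 9.81 = 9.4465 m

9.4465 m


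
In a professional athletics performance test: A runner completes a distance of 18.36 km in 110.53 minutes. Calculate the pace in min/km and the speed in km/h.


Pace = time / distance = 110.53 min / 18.36 km = 6.0202 min/km
Speed = distance / time_in_hours = 18.36 / 1.8422 hr
Speed = 9.9665 km/h

6.0202 min/km, 9.9665 km/h


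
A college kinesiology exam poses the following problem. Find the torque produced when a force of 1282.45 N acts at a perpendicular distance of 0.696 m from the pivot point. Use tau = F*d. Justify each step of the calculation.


tau = F * d
tau = 1282.45 * 0.696
tau = 892.5852 N*m

892.5852 N*m


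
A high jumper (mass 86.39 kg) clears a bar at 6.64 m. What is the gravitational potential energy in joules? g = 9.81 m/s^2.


PE = m * g * h
PE = 86.39 * 9.81 * 6.64
PE = 847.4859 * 6.64 = 5627.3064 J

5627.3064 J


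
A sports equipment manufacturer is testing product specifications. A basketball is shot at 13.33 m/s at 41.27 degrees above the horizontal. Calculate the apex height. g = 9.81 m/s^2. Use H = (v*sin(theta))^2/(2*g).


H = (v*sin(theta))^2 / (2*g)
vy = v*sin(theta) = 13.33 * sin(41.27 deg) = 8.7926 m/s
H = vy^2 / (2*g) = 77.3094 / (2*9.81)
H = 77.3094 / 19.62 = 3.9403 m

3.9403 m


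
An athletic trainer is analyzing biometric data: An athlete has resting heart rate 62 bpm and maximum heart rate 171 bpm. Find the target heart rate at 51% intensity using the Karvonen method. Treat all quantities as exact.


Target = HRrest + pct*(HRmax - HRrest)
Heart rate reserve = HRmax - HRrest = 171 - 62 = 109 bpm
Fraction = 51% = 0.51
Target = 62 + 0.51 * 109
Target = 62 + 55.59 = 117.59 bpm

117.59 bpm


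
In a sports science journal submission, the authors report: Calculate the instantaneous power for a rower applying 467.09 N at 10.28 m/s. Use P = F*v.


P = F * v
P = 467.09 * 10.28
P = 4801.6852 W

4801.6852 W


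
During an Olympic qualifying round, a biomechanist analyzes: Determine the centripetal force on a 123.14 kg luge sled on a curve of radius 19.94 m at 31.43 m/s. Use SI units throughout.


Fc = m * v^2 / r
v^2 = 31.43^2 = 987.8449
Fc = 123.14 * 987.8449 / 19.94
Fc = 121643.221 / 19.94 = 6100.4624 N

6100.4624 N


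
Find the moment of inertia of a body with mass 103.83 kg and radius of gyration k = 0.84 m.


I = m * k^2
I = 103.83 * 0.84^2
I = 103.83 * 0.7056 = 73.2624 kg*m^2

73.2624 kg*m^2


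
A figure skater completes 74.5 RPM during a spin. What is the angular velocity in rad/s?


omega = RPM * 2 * pi / 60
omega = 74.5 * 2 * 3.14159 / 60
omega = 468.0973 / 60 = 7.8016 rad/s

7.8016 rad/s


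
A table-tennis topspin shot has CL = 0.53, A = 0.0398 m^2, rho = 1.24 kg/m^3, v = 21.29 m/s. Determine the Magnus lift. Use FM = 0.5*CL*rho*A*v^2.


FM = 0.5 * CL * rho * A * v^2
FM = 0.5 * 0.53 * 1.24 * 0.0398 * 21.29^2
v^2 = 453.2641
FM = 0.5 * 0.53 * 1.24 * 0.0398 * 453.2641 = 5.9279 N

5.9279 N


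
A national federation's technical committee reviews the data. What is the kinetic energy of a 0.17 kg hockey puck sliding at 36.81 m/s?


KE = 0.5 * m * v^2
KE = 0.5 * 0.17 * 36.81^2
KE = 0.5 * 0.17 * 1354.9761 = 115.173 J

115.173 J


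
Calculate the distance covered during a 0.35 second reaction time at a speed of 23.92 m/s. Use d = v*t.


d = v * t
d = 23.92 * 0.35
d = 8.372 m

8.372 m


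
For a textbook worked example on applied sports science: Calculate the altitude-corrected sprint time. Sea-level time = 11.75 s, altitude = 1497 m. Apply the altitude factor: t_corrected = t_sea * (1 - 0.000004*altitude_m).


Correction factor = 1 - 0.000004 * 1497 = 0.994012
t_corrected = t_sea * factor = 11.75 * 0.994012
t_corrected = 11.6796 s

11.6796 s


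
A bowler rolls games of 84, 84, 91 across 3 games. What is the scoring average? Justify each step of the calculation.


Average = sum / n
Sum = 259
Average = 259 / 3 = 86.3333

86.3333


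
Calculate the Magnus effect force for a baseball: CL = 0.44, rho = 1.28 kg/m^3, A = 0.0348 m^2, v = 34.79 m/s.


FM = 0.5 * CL * rho * A * v^2
FM = 0.5 * 0.44 * 1.28 * 0.0348 * 34.79^2
v^2 = 1210.3441
FM = 0.5 * 0.44 * 1.28 * 0.0348 * 1210.3441 = 11.861 N

11.861 N


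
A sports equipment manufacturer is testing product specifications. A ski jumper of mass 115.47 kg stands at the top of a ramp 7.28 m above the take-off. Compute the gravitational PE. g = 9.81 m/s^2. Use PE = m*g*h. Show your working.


PE = m * g * h
PE = 115.47 * 9.81 * 7.28
PE = 1132.7607 * 7.28 = 8246.4979 J

8246.4979 J


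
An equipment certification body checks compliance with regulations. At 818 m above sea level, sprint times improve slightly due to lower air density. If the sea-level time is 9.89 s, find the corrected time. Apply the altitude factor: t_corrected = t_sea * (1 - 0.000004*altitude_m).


Correction factor = 1 - 0.000004 * 818 = 0.996728
t_corrected = t_sea * factor = 9.89 * 0.996728
t_corrected = 9.8576 s

9.8576 s


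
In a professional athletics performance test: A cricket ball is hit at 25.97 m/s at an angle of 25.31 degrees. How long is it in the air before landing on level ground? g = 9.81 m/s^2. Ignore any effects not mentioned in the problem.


T = 2*v*sin(theta)/g
sin(theta) = sin(25.31 deg) = 0.4275
T = 2*25.97*0.4275 / 9.81
T = 22.2052 / 9.81 = 2.2635 s

2.2635 s


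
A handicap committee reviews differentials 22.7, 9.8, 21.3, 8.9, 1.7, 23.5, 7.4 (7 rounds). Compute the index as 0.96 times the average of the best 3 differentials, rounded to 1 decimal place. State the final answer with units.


All differentials: 22.7, 9.8, 21.3, 8.9, 1.7, 23.5, 7.4
Sorted: 1.7, 7.4, 8.9, 9.8, 21.3, 22.7, 23.5
Best 3: 1.7, 7.4, 8.9
Average of best = 18 / 3 = 6
Raw index = 6 * 0.96 = 5.76
Handicap index = round(5.76, 1) = 5.8

5.8


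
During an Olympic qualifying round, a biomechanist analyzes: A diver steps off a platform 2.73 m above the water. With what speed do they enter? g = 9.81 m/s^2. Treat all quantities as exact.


v = sqrt(2 * g * h)
v = sqrt(2 * 9.81 * 2.73)
v = sqrt(53.5626) = 7.3186 m/s

7.3186 m/s


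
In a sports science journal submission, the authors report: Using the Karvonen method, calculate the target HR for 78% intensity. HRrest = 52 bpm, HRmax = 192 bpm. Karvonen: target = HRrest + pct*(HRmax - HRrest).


Target = HRrest + pct*(HRmax - HRrest)
Heart rate reserve = HRmax - HRrest = 192 - 52 = 140 bpm
Fraction = 78% = 0.78
Target = 52 + 0.78 * 140
Target = 52 + 109.2 = 161.2 bpm

161.2 bpm


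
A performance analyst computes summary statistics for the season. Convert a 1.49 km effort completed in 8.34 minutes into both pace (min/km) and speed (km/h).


Pace = time / distance = 8.34 min / 1.49 km = 5.5973 min/km
Speed = distance / time_in_hours = 1.49 / 0.139 hr
Speed = 10.7194 km/h

5.5973 min/km, 10.7194 km/h


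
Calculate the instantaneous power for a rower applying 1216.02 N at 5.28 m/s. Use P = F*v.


P = F * v
P = 1216.02 * 5.28
P = 6420.5856 W

6420.5856 W


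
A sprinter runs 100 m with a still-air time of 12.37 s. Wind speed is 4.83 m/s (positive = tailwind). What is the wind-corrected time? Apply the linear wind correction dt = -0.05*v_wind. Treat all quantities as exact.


dt = -0.05 * v_wind = -0.05 * 4.83 = -0.2415 s
t_corrected = t_still + dt = 12.37 + (-0.2415)
t_corrected = 12.1285 s

12.1285 s


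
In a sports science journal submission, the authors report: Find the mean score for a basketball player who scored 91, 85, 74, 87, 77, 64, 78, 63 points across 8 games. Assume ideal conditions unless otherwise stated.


Average = sum / n
Sum = 619
Average = 619 / 8 = 77.375

77.375


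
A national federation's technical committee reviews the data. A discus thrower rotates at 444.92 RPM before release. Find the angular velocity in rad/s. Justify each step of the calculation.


omega = RPM * 2 * pi / 60
omega = 444.92 * 2 * 3.14159 / 60
omega = 2795.5148 / 60 = 46.5919 rad/s

46.5919 rad/s


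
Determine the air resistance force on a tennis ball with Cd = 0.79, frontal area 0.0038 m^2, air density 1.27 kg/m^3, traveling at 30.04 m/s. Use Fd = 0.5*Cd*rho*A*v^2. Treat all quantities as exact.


Fd = 0.5 * Cd * rho * A * v^2
Fd = 0.5 * 0.79 * 1.27 * 0.0038 * 30.04^2
v^2 = 902.4016
Fd = 0.5 * 0.79 * 1.27 * 0.0038 * 902.4016 = 1.7202 N

1.7202 N


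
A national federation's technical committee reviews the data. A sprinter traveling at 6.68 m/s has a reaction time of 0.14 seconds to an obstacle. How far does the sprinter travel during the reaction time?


d = v * t
d = 6.68 * 0.14
d = 0.9352 m

0.9352 m


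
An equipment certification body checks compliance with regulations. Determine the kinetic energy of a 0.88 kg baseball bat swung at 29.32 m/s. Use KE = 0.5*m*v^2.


KE = 0.5 * m * v^2
KE = 0.5 * 0.88 * 29.32^2
KE = 0.5 * 0.88 * 859.6624 = 378.2515 J

378.2515 J


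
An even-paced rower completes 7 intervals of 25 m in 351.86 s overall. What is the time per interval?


Split time = total_time / n_laps = 351.86 / 7
Split time = 50.2657 s per lap

50.2657 s


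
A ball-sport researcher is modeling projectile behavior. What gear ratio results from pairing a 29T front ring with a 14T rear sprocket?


GR = front_teeth / rear_teeth
GR = 29 / 14
GR = 2.0714

2.0714


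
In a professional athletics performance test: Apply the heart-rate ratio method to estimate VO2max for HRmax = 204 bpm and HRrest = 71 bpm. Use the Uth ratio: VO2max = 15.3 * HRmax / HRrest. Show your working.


VO2max = 15.3 * HRmax / HRrest
VO2max = 15.3 * 204 / 71
VO2max = 3121.2 / 71 = 43.9606 mL/kg/min

43.9606 mL/kg/min


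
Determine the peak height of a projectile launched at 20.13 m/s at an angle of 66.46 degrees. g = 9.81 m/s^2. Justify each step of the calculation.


H = (v*sin(theta))^2 / (2*g)
vy = v*sin(theta) = 20.13 * sin(66.46 deg) = 18.4548 m/s
H = vy^2 / (2*g) = 340.58 / (2*9.81)
H = 340.58 / 19.62 = 17.3588 m

17.3588 m


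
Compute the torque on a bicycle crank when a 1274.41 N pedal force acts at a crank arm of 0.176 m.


tau = F * d
tau = 1274.41 * 0.176
tau = 224.2962 N*m

224.2962 N*m


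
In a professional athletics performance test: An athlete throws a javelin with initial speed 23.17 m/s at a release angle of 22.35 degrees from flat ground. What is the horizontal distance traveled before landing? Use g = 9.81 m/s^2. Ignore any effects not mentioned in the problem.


R = v^2 * sin(2*theta) / g
Convert angle to radians: theta = 22.35 deg = 0.3901 rad
sin(2*theta) = sin(0.7802) = 0.7034
R = 23.17^2 * 0.7034 / 9.81
R = 536.8489 * 0.7034 / 9.81 = 38.493 m

38.493 m


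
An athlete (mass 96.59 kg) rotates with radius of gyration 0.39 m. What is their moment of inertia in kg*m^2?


I = m * k^2
I = 96.59 * 0.39^2
I = 96.59 * 0.1521 = 14.6913 kg*m^2

14.6913 kg*m^2


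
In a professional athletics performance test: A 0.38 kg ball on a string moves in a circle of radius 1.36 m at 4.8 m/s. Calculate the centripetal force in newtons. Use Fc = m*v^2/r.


Fc = m * v^2 / r
v^2 = 4.8^2 = 23.04
Fc = 0.38 * 23.04 / 1.36
Fc = 8.7552 / 1.36 = 6.4376 N

6.4376 N


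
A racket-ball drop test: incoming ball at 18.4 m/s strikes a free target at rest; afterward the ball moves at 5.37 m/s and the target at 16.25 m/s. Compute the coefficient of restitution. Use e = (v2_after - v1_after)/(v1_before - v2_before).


e = (v2_after - v1_after) / (v1_before - v2_before)
Numerator = 16.25 - 5.37 = 10.88
Denominator = 18.4 - 0 = 18.4
e = 10.88 / 18.4 = 0.5913

0.5913


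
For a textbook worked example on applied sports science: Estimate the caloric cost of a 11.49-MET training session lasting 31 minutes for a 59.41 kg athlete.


kcal = MET * mass * time_hr
Convert time: 31 min = 0.5167 hr
kcal = 11.49 * 59.41 * 0.5167
kcal = 352.6875 kcal

352.6875 kcal


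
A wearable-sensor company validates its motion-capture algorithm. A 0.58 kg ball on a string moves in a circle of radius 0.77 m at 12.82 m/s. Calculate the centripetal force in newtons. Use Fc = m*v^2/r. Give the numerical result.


Fc = m * v^2 / r
v^2 = 12.82^2 = 164.3524
Fc = 0.58 * 164.3524 / 0.77
Fc = 95.3244 / 0.77 = 123.7979 N

123.7979 N


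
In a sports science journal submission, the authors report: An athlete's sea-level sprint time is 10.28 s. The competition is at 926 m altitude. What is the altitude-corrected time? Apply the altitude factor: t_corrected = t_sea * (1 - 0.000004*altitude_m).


Correction factor = 1 - 0.000004 * 926 = 0.996296
t_corrected = t_sea * factor = 10.28 * 0.996296
t_corrected = 10.2419 s

10.2419 s


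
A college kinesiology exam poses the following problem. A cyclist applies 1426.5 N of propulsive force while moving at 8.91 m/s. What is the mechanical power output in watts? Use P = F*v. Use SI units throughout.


P = F * v
P = 1426.5 * 8.91
P = 12710.115 W

12710.115 W


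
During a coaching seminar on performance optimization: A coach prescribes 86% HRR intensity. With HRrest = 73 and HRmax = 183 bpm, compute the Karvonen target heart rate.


Target = HRrest + pct*(HRmax - HRrest)
Heart rate reserve = HRmax - HRrest = 183 - 73 = 110 bpm
Fraction = 86% = 0.86
Target = 73 + 0.86 * 110
Target = 73 + 94.6 = 167.6 bpm

167.6 bpm


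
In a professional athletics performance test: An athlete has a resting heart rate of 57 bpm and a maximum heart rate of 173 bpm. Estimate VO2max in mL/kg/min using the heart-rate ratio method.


VO2max = 15.3 * HRmax / HRrest
VO2max = 15.3 * 173 / 57
VO2max = 2646.9 / 57 = 46.4368 mL/kg/min

46.4368 mL/kg/min


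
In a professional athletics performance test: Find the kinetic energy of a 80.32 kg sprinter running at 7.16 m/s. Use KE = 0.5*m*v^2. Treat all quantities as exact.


KE = 0.5 * m * v^2
KE = 0.5 * 80.32 * 7.16^2
KE = 0.5 * 80.32 * 51.2656 = 2058.8265 J

2058.8265 J


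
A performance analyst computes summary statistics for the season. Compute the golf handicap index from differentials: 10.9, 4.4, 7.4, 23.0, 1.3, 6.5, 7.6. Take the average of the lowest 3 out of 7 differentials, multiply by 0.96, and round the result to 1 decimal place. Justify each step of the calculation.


All differentials: 10.9, 4.4, 7.4, 23.0, 1.3, 6.5, 7.6
Sorted: 1.3, 4.4, 6.5, 7.4, 7.6, 10.9, 23.0
Best 3: 1.3, 4.4, 6.5
Average of best = 12.2 / 3 = 4.0667
Raw index = 4.0667 * 0.96 = 3.904
Handicap index = round(3.904, 1) = 3.9

3.9


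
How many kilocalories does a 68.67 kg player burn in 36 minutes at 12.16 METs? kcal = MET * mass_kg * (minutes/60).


kcal = MET * mass * time_hr
Convert time: 36 min = 0.6 hr
kcal = 12.16 * 68.67 * 0.6
kcal = 501.0163 kcal

501.0163 kcal


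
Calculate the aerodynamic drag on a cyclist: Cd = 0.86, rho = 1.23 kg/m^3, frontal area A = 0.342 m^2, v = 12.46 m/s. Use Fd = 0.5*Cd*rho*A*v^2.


Fd = 0.5 * Cd * rho * A * v^2
Fd = 0.5 * 0.86 * 1.23 * 0.342 * 12.46^2
v^2 = 155.2516
Fd = 0.5 * 0.86 * 1.23 * 0.342 * 155.2516 = 28.0825 N

28.0825 N


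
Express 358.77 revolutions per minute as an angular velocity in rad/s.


omega = RPM * 2 * pi / 60
omega = 358.77 * 2 * 3.14159 / 60
omega = 2254.2184 / 60 = 37.5703 rad/s

37.5703 rad/s


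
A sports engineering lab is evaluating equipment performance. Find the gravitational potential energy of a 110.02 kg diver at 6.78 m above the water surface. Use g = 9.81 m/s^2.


PE = m * g * h
PE = 110.02 * 9.81 * 6.78
PE = 1079.2962 * 6.78 = 7317.6282 J

7317.6282 J


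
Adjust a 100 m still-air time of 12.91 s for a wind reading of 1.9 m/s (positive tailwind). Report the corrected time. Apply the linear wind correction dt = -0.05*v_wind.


dt = -0.05 * v_wind = -0.05 * 1.9 = -0.095 s
t_corrected = t_still + dt = 12.91 + (-0.095)
t_corrected = 12.815 s

12.815 s


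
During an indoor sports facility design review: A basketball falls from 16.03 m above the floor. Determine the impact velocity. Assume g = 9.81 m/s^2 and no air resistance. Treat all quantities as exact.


v = sqrt(2 * g * h)
v = sqrt(2 * 9.81 * 16.03)
v = sqrt(314.5086) = 17.7344 m/s

17.7344 m/s


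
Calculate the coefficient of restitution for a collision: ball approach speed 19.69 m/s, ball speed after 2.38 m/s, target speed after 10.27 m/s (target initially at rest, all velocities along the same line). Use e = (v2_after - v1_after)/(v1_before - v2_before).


e = (v2_after - v1_after) / (v1_before - v2_before)
Numerator = 10.27 - 2.38 = 7.89
Denominator = 19.69 - 0 = 19.69
e = 7.89 / 19.69 = 0.4007

0.4007


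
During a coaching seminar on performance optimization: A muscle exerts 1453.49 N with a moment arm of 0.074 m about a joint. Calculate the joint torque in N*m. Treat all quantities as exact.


tau = F * d
tau = 1453.49 * 0.074
tau = 107.5583 N*m

107.5583 N*m


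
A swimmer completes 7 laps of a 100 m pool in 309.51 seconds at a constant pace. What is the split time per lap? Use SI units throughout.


Split time = total_time / n_laps = 309.51 / 7
Split time = 44.2157 s per lap

44.2157 s


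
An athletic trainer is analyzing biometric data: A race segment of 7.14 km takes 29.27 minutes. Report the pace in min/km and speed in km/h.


Pace = time / distance = 29.27 min / 7.14 km = 4.0994 min/km
Speed = distance / time_in_hours = 7.14 / 0.4878 hr
Speed = 14.6361 km/h

4.0994 min/km, 14.6361 km/h


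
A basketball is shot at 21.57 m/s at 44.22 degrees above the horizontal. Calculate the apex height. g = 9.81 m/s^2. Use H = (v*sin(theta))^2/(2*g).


H = (v*sin(theta))^2 / (2*g)
vy = v*sin(theta) = 21.57 * sin(44.22 deg) = 15.0432 m/s
H = vy^2 / (2*g) = 226.2993 / (2*9.81)
H = 226.2993 / 19.62 = 11.5341 m

11.5341 m


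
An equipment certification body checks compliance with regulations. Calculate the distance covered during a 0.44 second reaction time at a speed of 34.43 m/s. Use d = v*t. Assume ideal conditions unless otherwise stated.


d = v * t
d = 34.43 * 0.44
d = 15.1492 m

15.1492 m
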